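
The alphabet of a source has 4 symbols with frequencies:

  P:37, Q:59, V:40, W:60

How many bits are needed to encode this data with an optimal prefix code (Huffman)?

Greedily combine the two least-frequent nodes:
P(37) + V(40) → 77
Q(59) + W(60) → 119
77 + 119 → 196
Each symbol's bit-cost is frequency × depth; summing gives 392 bits (equivalently 77 + 119 + 196).

392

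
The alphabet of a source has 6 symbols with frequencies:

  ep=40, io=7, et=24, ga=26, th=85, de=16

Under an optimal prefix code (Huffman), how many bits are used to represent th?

Huffman merges, smallest pair first:
merge io(7) and de(16): 23
merge 23 and et(24): 47
merge ga(26) and ep(40): 66
merge 47 and 66: 113
merge th(85) and 113: 198
th sits one level below the root: a 1-bit codeword.

1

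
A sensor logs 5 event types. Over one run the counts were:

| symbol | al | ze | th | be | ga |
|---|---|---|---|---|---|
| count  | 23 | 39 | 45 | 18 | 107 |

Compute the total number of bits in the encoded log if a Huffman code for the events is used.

478

Build the Huffman tree bottom-up:
merge be(18) and al(23): 41
merge ze(39) and 41: 80
merge th(45) and 80: 125
merge ga(107) and 125: 232
Each symbol's bit-cost is frequency × depth; summing gives 478 bits (equivalently 41 + 80 + 125 + 232).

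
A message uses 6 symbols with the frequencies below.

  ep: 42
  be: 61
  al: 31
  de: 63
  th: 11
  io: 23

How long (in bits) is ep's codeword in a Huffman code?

Huffman merges, smallest pair first:
combine th(11), io(23) → 34
combine al(31), 34 → 65
combine ep(42), be(61) → 103
combine de(63), 65 → 128
combine 103, 128 → 231
ep sits 2 levels below the root, so its codeword is 2 bits.

2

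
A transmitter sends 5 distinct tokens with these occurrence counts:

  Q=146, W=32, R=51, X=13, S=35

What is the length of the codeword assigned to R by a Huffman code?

2

Repeatedly merge the two smallest:
X(13) + W(32) → 45
S(35) + 45 → 80
R(51) + 80 → 131
131 + Q(146) → 277
R sits 2 levels below the root, so its codeword is 2 bits.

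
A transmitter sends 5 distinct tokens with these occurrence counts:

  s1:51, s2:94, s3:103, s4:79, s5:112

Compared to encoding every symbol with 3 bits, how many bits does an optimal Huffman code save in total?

Fixed-length: 3 bits × 439 symbols = 1317 bits.
Huffman merges:
combine s1(51), s4(79) → 130
combine s2(94), s3(103) → 197
combine s5(112), 130 → 242
combine 197, 242 → 439
Huffman total = 130 + 197 + 242 + 439 = 1008 bits.
Saving = 1317 − 1008 = 309 bits.

309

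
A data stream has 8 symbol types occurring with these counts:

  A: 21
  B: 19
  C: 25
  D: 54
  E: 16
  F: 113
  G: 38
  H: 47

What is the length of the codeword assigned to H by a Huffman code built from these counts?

3

Build the tree from the bottom:
combine E(16), B(19) → 35
combine A(21), C(25) → 46
combine 35, G(38) → 73
combine 46, H(47) → 93
combine D(54), 73 → 127
combine 93, F(113) → 206
combine 127, 206 → 333
H's leaf is at depth 3, giving a 3-bit codeword.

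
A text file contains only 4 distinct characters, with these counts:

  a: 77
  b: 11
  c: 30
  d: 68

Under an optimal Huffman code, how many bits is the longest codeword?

Merge the two lowest-weight nodes at each step:
combine b(11), c(30) → 41
combine 41, d(68) → 109
combine a(77), 109 → 186
The rarest symbols sit at the bottom; the longest codeword is 3 bits.

3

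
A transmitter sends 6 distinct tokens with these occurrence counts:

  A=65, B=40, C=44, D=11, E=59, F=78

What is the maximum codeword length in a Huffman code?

Merge the two lowest-weight nodes at each step:
combine D(11), B(40) → 51
combine C(44), 51 → 95
combine E(59), A(65) → 124
combine F(78), 95 → 173
combine 124, 173 → 297
The rarest symbols sit at the bottom; the longest codeword is 4 bits.

4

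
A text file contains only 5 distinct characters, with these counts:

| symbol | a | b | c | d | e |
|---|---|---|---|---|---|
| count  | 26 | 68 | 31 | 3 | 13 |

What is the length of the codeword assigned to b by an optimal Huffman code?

1

Build the tree from the bottom:
d(3) + e(13) → 16
16 + a(26) → 42
c(31) + 42 → 73
b(68) + 73 → 141
b sits one level below the root: a 1-bit codeword.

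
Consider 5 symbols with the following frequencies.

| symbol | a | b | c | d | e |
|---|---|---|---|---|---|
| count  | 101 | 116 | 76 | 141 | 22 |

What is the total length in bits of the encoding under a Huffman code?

1010

Build the Huffman tree bottom-up:
merge e(22) and c(76): 98
merge 98 and a(101): 199
merge b(116) and d(141): 257
merge 199 and 257: 456
Each symbol's bit-cost is frequency × depth; summing gives 1010 bits (equivalently 98 + 199 + 257 + 456).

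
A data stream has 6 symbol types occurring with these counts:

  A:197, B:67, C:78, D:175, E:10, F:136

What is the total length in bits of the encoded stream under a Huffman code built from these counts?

1558

Build the Huffman tree bottom-up:
E(10) + B(67) → 77
77 + C(78) → 155
F(136) + 155 → 291
D(175) + A(197) → 372
291 + 372 → 663
Each symbol's bit-cost is frequency × depth; summing gives 1558 bits (equivalently 77 + 155 + 291 + 372 + 663).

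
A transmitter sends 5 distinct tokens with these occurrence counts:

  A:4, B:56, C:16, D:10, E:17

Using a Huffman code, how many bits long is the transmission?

194

Greedily combine the two least-frequent nodes:
A(4) + D(10) → 14
14 + C(16) → 30
E(17) + 30 → 47
47 + B(56) → 103
The encoded length is the sum of every internal node's weight: 14 + 30 + 47 + 103 = 194 bits.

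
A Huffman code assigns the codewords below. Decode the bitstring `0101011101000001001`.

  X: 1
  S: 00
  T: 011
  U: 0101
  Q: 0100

Read left to right; each codeword is recognised as soon as it completes (prefix code):
  0101→U | 011→T | 1→X | 0100→Q | 00→S | 0100→Q | 1→X
Decoded message: UTXQSQX

UTXQSQX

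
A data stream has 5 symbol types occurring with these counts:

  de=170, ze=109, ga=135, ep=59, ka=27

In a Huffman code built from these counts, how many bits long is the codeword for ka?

Repeatedly merge the two smallest:
ka(27) + ep(59) → 86
86 + ze(109) → 195
ga(135) + de(170) → 305
195 + 305 → 500
ka sits 3 levels below the root, so its codeword is 3 bits.

3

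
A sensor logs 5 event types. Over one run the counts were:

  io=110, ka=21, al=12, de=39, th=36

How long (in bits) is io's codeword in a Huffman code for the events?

Build the tree from the bottom:
combine al(12), ka(21) → 33
combine 33, th(36) → 69
combine de(39), 69 → 108
combine 108, io(110) → 218
io sits one level below the root: a 1-bit codeword.

1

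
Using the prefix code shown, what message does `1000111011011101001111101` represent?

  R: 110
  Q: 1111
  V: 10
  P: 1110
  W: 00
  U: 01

Read left to right; each codeword is recognised as soon as it completes (prefix code):
  10→V | 00→W | 1110→P | 110→R | 1110→P | 10→V | 01→U | 1111→Q | 01→U
Decoded message: VWPRPVUQU

VWPRPVUQU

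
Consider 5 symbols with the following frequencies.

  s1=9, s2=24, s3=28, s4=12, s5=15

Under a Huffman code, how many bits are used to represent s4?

Repeatedly merge the two smallest:
combine s1(9), s4(12) → 21
combine s5(15), 21 → 36
combine s2(24), s3(28) → 52
combine 36, 52 → 88
s4 sits 3 levels below the root, so its codeword is 3 bits.

3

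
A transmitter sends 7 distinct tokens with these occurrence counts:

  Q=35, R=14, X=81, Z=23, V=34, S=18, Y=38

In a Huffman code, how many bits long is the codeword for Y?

Repeatedly merge the two smallest:
R(14) + S(18) → 32
Z(23) + 32 → 55
V(34) + Q(35) → 69
Y(38) + 55 → 93
69 + X(81) → 150
93 + 150 → 243
The subtree containing Y is merged 2 times, so code length = 2.

2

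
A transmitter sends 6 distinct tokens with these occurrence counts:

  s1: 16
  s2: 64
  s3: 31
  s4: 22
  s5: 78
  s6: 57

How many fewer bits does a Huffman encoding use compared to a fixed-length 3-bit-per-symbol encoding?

Fixed-length: 3 bits × 268 symbols = 804 bits.
Huffman merges:
merge s1(16) and s4(22): 38
merge s3(31) and 38: 69
merge s6(57) and s2(64): 121
merge 69 and s5(78): 147
merge 121 and 147: 268
Huffman total = 38 + 69 + 121 + 147 + 268 = 643 bits.
Saving = 804 − 643 = 161 bits.

161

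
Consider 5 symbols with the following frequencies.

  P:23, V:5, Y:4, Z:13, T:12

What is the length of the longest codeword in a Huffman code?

Merge the two lowest-weight nodes at each step:
combine Y(4), V(5) → 9
combine 9, T(12) → 21
combine Z(13), 21 → 34
combine P(23), 34 → 57
Maximum depth reached is 4.

4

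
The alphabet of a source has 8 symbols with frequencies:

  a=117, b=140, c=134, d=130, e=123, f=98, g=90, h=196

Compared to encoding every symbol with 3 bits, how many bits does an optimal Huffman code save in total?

Fixed-length: 3 bits × 1028 symbols = 3084 bits.
Huffman merges:
g(90) + f(98) → 188
a(117) + e(123) → 240
d(130) + c(134) → 264
b(140) + 188 → 328
h(196) + 240 → 436
264 + 328 → 592
436 + 592 → 1028
Huffman total = 188 + 240 + 264 + 328 + 436 + 592 + 1028 = 3076 bits.
Saving = 3084 − 3076 = 8 bits.

8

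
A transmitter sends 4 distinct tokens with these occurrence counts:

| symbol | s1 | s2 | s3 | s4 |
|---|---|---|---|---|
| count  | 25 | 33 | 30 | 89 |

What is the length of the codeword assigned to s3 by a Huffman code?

Huffman merges, smallest pair first:
combine s1(25), s3(30) → 55
combine s2(33), 55 → 88
combine 88, s4(89) → 177
s3's leaf is at depth 3, giving a 3-bit codeword.

3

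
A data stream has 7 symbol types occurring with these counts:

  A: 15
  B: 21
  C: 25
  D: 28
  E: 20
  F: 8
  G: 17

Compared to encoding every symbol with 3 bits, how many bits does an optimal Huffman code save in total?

Fixed-length: 3 bits × 134 symbols = 402 bits.
Huffman merges:
merge F(8) and A(15): 23
merge G(17) and E(20): 37
merge B(21) and 23: 44
merge C(25) and D(28): 53
merge 37 and 44: 81
merge 53 and 81: 134
Huffman total = 23 + 37 + 44 + 53 + 81 + 134 = 372 bits.
Saving = 402 − 372 = 30 bits.

30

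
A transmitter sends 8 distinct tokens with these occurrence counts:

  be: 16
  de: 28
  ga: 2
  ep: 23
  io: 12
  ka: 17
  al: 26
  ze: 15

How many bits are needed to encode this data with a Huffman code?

Build the Huffman tree bottom-up:
merge ga(2) and io(12): 14
merge 14 and ze(15): 29
merge be(16) and ka(17): 33
merge ep(23) and al(26): 49
merge de(28) and 29: 57
merge 33 and 49: 82
merge 57 and 82: 139
Each symbol's bit-cost is frequency × depth; summing gives 403 bits (equivalently 14 + 29 + 33 + 49 + 57 + 82 + 139).

403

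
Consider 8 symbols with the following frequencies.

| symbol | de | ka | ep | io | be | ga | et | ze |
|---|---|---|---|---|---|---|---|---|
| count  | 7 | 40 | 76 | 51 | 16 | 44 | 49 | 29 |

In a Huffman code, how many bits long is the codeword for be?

4

Repeatedly merge the two smallest:
de(7) + be(16) → 23
23 + ze(29) → 52
ka(40) + ga(44) → 84
et(49) + io(51) → 100
52 + ep(76) → 128
84 + 100 → 184
128 + 184 → 312
The subtree containing be is merged 4 times, so code length = 4.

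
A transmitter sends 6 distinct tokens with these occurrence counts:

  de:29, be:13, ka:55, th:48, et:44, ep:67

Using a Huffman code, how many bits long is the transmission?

Greedily combine the two least-frequent nodes:
combine be(13), de(29) → 42
combine 42, et(44) → 86
combine th(48), ka(55) → 103
combine ep(67), 86 → 153
combine 103, 153 → 256
Total encoded bits = sum of merged weights = 42 + 86 + 103 + 153 + 256 = 640.

640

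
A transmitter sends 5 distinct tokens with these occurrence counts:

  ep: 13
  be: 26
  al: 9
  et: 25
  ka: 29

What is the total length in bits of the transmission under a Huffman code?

226

Build the Huffman tree bottom-up:
merge al(9) and ep(13): 22
merge 22 and et(25): 47
merge be(26) and ka(29): 55
merge 47 and 55: 102
Each symbol's bit-cost is frequency × depth; summing gives 226 bits (equivalently 22 + 47 + 55 + 102).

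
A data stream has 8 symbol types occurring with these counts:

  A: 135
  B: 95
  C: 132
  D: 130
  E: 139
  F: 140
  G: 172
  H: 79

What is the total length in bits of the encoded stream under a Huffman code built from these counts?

Merge the two smallest weights repeatedly:
H(79) + B(95) → 174
D(130) + C(132) → 262
A(135) + E(139) → 274
F(140) + G(172) → 312
174 + 262 → 436
274 + 312 → 586
436 + 586 → 1022
Each symbol's bit-cost is frequency × depth; summing gives 3066 bits (equivalently 174 + 262 + 274 + 312 + 436 + 586 + 1022).

3066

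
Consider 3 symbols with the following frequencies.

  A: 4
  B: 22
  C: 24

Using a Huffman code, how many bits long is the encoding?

76

Merge the two smallest weights repeatedly:
merge A(4) and B(22): 26
merge C(24) and 26: 50
The encoded length is the sum of every internal node's weight: 26 + 50 = 76 bits.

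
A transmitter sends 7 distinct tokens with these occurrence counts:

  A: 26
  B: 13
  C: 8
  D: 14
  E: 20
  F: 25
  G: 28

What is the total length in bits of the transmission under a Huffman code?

Build the Huffman tree bottom-up:
merge C(8) and B(13): 21
merge D(14) and E(20): 34
merge 21 and F(25): 46
merge A(26) and G(28): 54
merge 34 and 46: 80
merge 54 and 80: 134
Total encoded bits = sum of merged weights = 21 + 34 + 46 + 54 + 80 + 134 = 369.

369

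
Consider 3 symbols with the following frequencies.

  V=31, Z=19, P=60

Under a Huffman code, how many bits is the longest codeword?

2

Merge the two lowest-weight nodes at each step:
combine Z(19), V(31) → 50
combine 50, P(60) → 110
The rarest symbols sit at the bottom; the longest codeword is 2 bits.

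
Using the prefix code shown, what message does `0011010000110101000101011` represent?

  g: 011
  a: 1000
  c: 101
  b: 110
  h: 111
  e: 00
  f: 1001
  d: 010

Read left to right; each codeword is recognised as soon as it completes (prefix code):
  00→e | 110→b | 1000→a | 011→g | 010→d | 1000→a | 101→c | 011→g
Decoded message: ebagdacg

ebagdacg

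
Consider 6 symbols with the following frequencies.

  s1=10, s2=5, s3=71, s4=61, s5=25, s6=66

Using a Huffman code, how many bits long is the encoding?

Greedily combine the two least-frequent nodes:
combine s2(5), s1(10) → 15
combine 15, s5(25) → 40
combine 40, s4(61) → 101
combine s6(66), s3(71) → 137
combine 101, 137 → 238
Total encoded bits = sum of merged weights = 15 + 40 + 101 + 137 + 238 = 531.

531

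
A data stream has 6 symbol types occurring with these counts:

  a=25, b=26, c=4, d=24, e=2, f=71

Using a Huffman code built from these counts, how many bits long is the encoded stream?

Merge the two smallest weights repeatedly:
merge e(2) and c(4): 6
merge 6 and d(24): 30
merge a(25) and b(26): 51
merge 30 and 51: 81
merge f(71) and 81: 152
The encoded length is the sum of every internal node's weight: 6 + 30 + 51 + 81 + 152 = 320 bits.

320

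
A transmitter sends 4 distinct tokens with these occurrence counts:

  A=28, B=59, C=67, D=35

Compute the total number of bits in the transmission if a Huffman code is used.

374

Build the Huffman tree bottom-up:
merge A(28) and D(35): 63
merge B(59) and 63: 122
merge C(67) and 122: 189
Total encoded bits = sum of merged weights = 63 + 122 + 189 = 374.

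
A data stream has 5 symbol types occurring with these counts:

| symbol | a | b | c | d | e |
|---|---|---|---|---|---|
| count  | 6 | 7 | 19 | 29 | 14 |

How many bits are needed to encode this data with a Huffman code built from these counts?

Merge the two smallest weights repeatedly:
combine a(6), b(7) → 13
combine 13, e(14) → 27
combine c(19), 27 → 46
combine d(29), 46 → 75
Total encoded bits = sum of merged weights = 13 + 27 + 46 + 75 = 161.

161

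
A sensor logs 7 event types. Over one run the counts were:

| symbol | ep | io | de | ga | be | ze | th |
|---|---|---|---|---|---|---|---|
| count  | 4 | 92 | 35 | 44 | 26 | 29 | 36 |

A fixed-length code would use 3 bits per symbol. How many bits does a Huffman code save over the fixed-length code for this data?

106

Fixed-length: 3 bits × 266 symbols = 798 bits.
Huffman merges:
ep(4) + be(26) → 30
ze(29) + 30 → 59
de(35) + th(36) → 71
ga(44) + 59 → 103
71 + io(92) → 163
103 + 163 → 266
Huffman total = 30 + 59 + 71 + 103 + 163 + 266 = 692 bits.
Saving = 798 − 692 = 106 bits.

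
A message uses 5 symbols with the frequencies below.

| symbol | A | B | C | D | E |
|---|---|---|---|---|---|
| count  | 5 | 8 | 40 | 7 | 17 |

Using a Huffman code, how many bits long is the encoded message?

Greedily combine the two least-frequent nodes:
A(5) + D(7) → 12
B(8) + 12 → 20
E(17) + 20 → 37
37 + C(40) → 77
The encoded length is the sum of every internal node's weight: 12 + 20 + 37 + 77 = 146 bits.

146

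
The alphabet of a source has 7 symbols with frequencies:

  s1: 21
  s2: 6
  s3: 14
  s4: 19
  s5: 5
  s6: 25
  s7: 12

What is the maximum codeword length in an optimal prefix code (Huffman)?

4

Merge the two lowest-weight nodes at each step:
merge s5(5) and s2(6): 11
merge 11 and s7(12): 23
merge s3(14) and s4(19): 33
merge s1(21) and 23: 44
merge s6(25) and 33: 58
merge 44 and 58: 102
The first pair merged (s5, s2) ends up deepest, at depth 4.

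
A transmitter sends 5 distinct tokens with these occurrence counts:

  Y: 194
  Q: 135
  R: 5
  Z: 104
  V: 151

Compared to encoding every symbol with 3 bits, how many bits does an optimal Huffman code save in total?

480

Fixed-length: 3 bits × 589 symbols = 1767 bits.
Huffman merges:
combine R(5), Z(104) → 109
combine 109, Q(135) → 244
combine V(151), Y(194) → 345
combine 244, 345 → 589
Huffman total = 109 + 244 + 345 + 589 = 1287 bits.
Saving = 1767 − 1287 = 480 bits.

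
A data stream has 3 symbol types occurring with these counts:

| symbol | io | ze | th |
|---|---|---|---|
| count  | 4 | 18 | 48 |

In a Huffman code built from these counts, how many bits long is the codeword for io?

Huffman merges, smallest pair first:
merge io(4) and ze(18): 22
merge 22 and th(48): 70
io's leaf is at depth 2, giving a 2-bit codeword.

2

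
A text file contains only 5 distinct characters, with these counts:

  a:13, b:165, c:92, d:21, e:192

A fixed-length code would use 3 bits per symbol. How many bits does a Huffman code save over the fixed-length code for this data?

Fixed-length: 3 bits × 483 symbols = 1449 bits.
Huffman merges:
combine a(13), d(21) → 34
combine 34, c(92) → 126
combine 126, b(165) → 291
combine e(192), 291 → 483
Huffman total = 34 + 126 + 291 + 483 = 934 bits.
Saving = 1449 − 934 = 515 bits.

515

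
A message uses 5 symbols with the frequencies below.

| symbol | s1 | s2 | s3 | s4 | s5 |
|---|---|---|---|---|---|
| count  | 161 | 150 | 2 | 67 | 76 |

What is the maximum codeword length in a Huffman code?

4

Merge the two lowest-weight nodes at each step:
combine s3(2), s4(67) → 69
combine 69, s5(76) → 145
combine 145, s2(150) → 295
combine s1(161), 295 → 456
The rarest symbols sit at the bottom; the longest codeword is 4 bits.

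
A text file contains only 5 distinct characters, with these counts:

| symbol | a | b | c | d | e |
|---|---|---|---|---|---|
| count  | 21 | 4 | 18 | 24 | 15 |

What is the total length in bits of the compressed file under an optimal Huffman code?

183

Build the Huffman tree bottom-up:
merge b(4) and e(15): 19
merge c(18) and 19: 37
merge a(21) and d(24): 45
merge 37 and 45: 82
Each symbol's bit-cost is frequency × depth; summing gives 183 bits (equivalently 19 + 37 + 45 + 82).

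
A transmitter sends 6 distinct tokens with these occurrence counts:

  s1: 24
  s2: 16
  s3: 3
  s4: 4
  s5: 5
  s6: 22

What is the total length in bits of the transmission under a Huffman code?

Greedily combine the two least-frequent nodes:
combine s3(3), s4(4) → 7
combine s5(5), 7 → 12
combine 12, s2(16) → 28
combine s6(22), s1(24) → 46
combine 28, 46 → 74
The encoded length is the sum of every internal node's weight: 7 + 12 + 28 + 46 + 74 = 167 bits.

167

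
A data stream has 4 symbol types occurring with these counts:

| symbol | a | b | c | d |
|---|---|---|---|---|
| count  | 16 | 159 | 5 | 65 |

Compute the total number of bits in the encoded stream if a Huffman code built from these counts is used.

352

Build the Huffman tree bottom-up:
merge c(5) and a(16): 21
merge 21 and d(65): 86
merge 86 and b(159): 245
Total encoded bits = sum of merged weights = 21 + 86 + 245 = 352.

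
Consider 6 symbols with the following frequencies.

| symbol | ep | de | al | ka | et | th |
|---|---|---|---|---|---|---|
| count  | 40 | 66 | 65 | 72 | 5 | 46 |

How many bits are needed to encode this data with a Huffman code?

Greedily combine the two least-frequent nodes:
merge et(5) and ep(40): 45
merge 45 and th(46): 91
merge al(65) and de(66): 131
merge ka(72) and 91: 163
merge 131 and 163: 294
Each symbol's bit-cost is frequency × depth; summing gives 724 bits (equivalently 45 + 91 + 131 + 163 + 294).

724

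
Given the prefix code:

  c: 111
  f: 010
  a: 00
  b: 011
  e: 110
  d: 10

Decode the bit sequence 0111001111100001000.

bdbcaada

Read left to right; each codeword is recognised as soon as it completes (prefix code):
  011→b | 10→d | 011→b | 111→c | 00→a | 00→a | 10→d | 00→a
Decoded message: bdbcaada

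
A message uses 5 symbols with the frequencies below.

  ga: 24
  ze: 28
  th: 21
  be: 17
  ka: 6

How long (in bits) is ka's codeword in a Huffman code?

Huffman merges, smallest pair first:
merge ka(6) and be(17): 23
merge th(21) and 23: 44
merge ga(24) and ze(28): 52
merge 44 and 52: 96
ka's leaf is at depth 3, giving a 3-bit codeword.

3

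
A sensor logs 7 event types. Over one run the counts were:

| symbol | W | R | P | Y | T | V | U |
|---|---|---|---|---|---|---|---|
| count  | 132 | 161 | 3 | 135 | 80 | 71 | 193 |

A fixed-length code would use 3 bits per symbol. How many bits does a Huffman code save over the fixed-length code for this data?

280

Fixed-length: 3 bits × 775 symbols = 2325 bits.
Huffman merges:
P(3) + V(71) → 74
74 + T(80) → 154
W(132) + Y(135) → 267
154 + R(161) → 315
U(193) + 267 → 460
315 + 460 → 775
Huffman total = 74 + 154 + 267 + 315 + 460 + 775 = 2045 bits.
Saving = 2325 − 2045 = 280 bits.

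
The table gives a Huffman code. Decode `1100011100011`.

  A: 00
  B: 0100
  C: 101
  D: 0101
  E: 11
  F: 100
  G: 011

Read left to right; each codeword is recognised as soon as it completes (prefix code):
  11→E | 00→A | 011→G | 100→F | 011→G
Decoded message: EAGFG

EAGFG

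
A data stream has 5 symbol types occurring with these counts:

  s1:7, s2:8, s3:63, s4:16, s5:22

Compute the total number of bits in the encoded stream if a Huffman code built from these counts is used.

215

Build the Huffman tree bottom-up:
s1(7) + s2(8) → 15
15 + s4(16) → 31
s5(22) + 31 → 53
53 + s3(63) → 116
Each symbol's bit-cost is frequency × depth; summing gives 215 bits (equivalently 15 + 31 + 53 + 116).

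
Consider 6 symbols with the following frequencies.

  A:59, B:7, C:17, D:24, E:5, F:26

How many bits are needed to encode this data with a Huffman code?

308

Merge the two smallest weights repeatedly:
merge E(5) and B(7): 12
merge 12 and C(17): 29
merge D(24) and F(26): 50
merge 29 and 50: 79
merge A(59) and 79: 138
Each symbol's bit-cost is frequency × depth; summing gives 308 bits (equivalently 12 + 29 + 50 + 79 + 138).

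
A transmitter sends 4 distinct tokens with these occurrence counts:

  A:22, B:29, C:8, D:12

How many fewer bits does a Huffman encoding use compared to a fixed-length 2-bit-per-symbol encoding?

9

Fixed-length: 2 bits × 71 symbols = 142 bits.
Huffman merges:
merge C(8) and D(12): 20
merge 20 and A(22): 42
merge B(29) and 42: 71
Huffman total = 20 + 42 + 71 = 133 bits.
Saving = 142 − 133 = 9 bits.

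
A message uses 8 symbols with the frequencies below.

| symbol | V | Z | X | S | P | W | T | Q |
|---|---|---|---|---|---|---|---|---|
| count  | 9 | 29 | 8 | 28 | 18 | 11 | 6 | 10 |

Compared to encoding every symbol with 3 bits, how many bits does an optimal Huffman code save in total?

Fixed-length: 3 bits × 119 symbols = 357 bits.
Huffman merges:
T(6) + X(8) → 14
V(9) + Q(10) → 19
W(11) + 14 → 25
P(18) + 19 → 37
25 + S(28) → 53
Z(29) + 37 → 66
53 + 66 → 119
Huffman total = 14 + 19 + 25 + 37 + 53 + 66 + 119 = 333 bits.
Saving = 357 − 333 = 24 bits.

24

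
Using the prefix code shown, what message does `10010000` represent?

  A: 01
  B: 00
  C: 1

CBCBB

Read left to right; each codeword is recognised as soon as it completes (prefix code):
  1→C | 00→B | 1→C | 00→B | 00→B
Decoded message: CBCBB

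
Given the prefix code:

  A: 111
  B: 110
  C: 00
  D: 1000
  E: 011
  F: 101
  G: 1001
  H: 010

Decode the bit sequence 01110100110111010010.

EFCBAHH

Read left to right; each codeword is recognised as soon as it completes (prefix code):
  011→E | 101→F | 00→C | 110→B | 111→A | 010→H | 010→H
Decoded message: EFCBAHH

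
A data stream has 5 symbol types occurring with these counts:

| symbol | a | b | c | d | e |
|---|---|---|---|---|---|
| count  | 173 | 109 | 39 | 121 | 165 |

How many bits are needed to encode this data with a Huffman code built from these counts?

1362

Build the Huffman tree bottom-up:
c(39) + b(109) → 148
d(121) + 148 → 269
e(165) + a(173) → 338
269 + 338 → 607
The encoded length is the sum of every internal node's weight: 148 + 269 + 338 + 607 = 1362 bits.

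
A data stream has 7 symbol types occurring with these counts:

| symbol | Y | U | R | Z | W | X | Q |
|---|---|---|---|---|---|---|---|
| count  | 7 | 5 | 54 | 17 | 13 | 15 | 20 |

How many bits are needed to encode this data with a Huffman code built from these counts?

Build the Huffman tree bottom-up:
merge U(5) and Y(7): 12
merge 12 and W(13): 25
merge X(15) and Z(17): 32
merge Q(20) and 25: 45
merge 32 and 45: 77
merge R(54) and 77: 131
Total encoded bits = sum of merged weights = 12 + 25 + 32 + 45 + 77 + 131 = 322.

322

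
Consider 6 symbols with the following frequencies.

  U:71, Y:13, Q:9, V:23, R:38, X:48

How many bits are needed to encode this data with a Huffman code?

471

Build the Huffman tree bottom-up:
combine Q(9), Y(13) → 22
combine 22, V(23) → 45
combine R(38), 45 → 83
combine X(48), U(71) → 119
combine 83, 119 → 202
Each symbol's bit-cost is frequency × depth; summing gives 471 bits (equivalently 22 + 45 + 83 + 119 + 202).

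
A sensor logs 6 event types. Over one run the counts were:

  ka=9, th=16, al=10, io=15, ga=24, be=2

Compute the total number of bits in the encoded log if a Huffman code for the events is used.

184

Greedily combine the two least-frequent nodes:
merge be(2) and ka(9): 11
merge al(10) and 11: 21
merge io(15) and th(16): 31
merge 21 and ga(24): 45
merge 31 and 45: 76
Each symbol's bit-cost is frequency × depth; summing gives 184 bits (equivalently 11 + 21 + 31 + 45 + 76).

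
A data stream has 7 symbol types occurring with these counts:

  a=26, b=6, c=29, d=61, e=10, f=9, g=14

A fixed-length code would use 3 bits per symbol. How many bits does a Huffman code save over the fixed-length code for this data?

83

Fixed-length: 3 bits × 155 symbols = 465 bits.
Huffman merges:
b(6) + f(9) → 15
e(10) + g(14) → 24
15 + 24 → 39
a(26) + c(29) → 55
39 + 55 → 94
d(61) + 94 → 155
Huffman total = 15 + 24 + 39 + 55 + 94 + 155 = 382 bits.
Saving = 465 − 382 = 83 bits.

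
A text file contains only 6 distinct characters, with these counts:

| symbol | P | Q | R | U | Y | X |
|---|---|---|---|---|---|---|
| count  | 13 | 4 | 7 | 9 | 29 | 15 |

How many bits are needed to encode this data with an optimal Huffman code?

Merge the two smallest weights repeatedly:
merge Q(4) and R(7): 11
merge U(9) and 11: 20
merge P(13) and X(15): 28
merge 20 and 28: 48
merge Y(29) and 48: 77
The encoded length is the sum of every internal node's weight: 11 + 20 + 28 + 48 + 77 = 184 bits.

184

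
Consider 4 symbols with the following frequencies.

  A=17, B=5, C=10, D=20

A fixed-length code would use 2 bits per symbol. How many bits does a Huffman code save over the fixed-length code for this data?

5

Fixed-length: 2 bits × 52 symbols = 104 bits.
Huffman merges:
B(5) + C(10) → 15
15 + A(17) → 32
D(20) + 32 → 52
Huffman total = 15 + 32 + 52 = 99 bits.
Saving = 104 − 99 = 5 bits.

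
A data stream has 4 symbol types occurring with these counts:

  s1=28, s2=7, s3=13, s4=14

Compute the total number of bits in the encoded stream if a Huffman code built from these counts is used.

116

Greedily combine the two least-frequent nodes:
combine s2(7), s3(13) → 20
combine s4(14), 20 → 34
combine s1(28), 34 → 62
Total encoded bits = sum of merged weights = 20 + 34 + 62 = 116.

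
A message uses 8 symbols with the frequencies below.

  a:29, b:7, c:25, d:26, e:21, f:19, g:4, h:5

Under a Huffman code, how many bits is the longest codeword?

5

Merge the two lowest-weight nodes at each step:
g(4) + h(5) → 9
b(7) + 9 → 16
16 + f(19) → 35
e(21) + c(25) → 46
d(26) + a(29) → 55
35 + 46 → 81
55 + 81 → 136
The rarest symbols sit at the bottom; the longest codeword is 5 bits.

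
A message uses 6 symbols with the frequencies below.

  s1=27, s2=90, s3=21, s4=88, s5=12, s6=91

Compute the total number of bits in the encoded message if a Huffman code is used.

Greedily combine the two least-frequent nodes:
merge s5(12) and s3(21): 33
merge s1(27) and 33: 60
merge 60 and s4(88): 148
merge s2(90) and s6(91): 181
merge 148 and 181: 329
Each symbol's bit-cost is frequency × depth; summing gives 751 bits (equivalently 33 + 60 + 148 + 181 + 329).

751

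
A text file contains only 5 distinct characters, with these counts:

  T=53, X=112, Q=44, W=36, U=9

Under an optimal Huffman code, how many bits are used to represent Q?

Huffman merges, smallest pair first:
combine U(9), W(36) → 45
combine Q(44), 45 → 89
combine T(53), 89 → 142
combine X(112), 142 → 254
Q's leaf is at depth 3, giving a 3-bit codeword.

3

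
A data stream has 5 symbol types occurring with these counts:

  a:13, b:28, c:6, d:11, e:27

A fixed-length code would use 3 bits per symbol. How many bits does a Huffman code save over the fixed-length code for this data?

Fixed-length: 3 bits × 85 symbols = 255 bits.
Huffman merges:
merge c(6) and d(11): 17
merge a(13) and 17: 30
merge e(27) and b(28): 55
merge 30 and 55: 85
Huffman total = 17 + 30 + 55 + 85 = 187 bits.
Saving = 255 − 187 = 68 bits.

68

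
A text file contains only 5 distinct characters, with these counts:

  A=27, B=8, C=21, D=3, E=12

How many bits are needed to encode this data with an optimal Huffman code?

149

Greedily combine the two least-frequent nodes:
combine D(3), B(8) → 11
combine 11, E(12) → 23
combine C(21), 23 → 44
combine A(27), 44 → 71
Total encoded bits = sum of merged weights = 11 + 23 + 44 + 71 = 149.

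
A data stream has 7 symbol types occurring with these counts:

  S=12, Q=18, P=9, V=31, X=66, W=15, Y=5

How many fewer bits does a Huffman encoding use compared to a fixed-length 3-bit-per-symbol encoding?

Fixed-length: 3 bits × 156 symbols = 468 bits.
Huffman merges:
combine Y(5), P(9) → 14
combine S(12), 14 → 26
combine W(15), Q(18) → 33
combine 26, V(31) → 57
combine 33, 57 → 90
combine X(66), 90 → 156
Huffman total = 14 + 26 + 33 + 57 + 90 + 156 = 376 bits.
Saving = 468 − 376 = 92 bits.

92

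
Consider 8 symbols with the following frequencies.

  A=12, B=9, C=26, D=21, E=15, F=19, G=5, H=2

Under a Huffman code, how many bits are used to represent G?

5

Build the tree from the bottom:
combine H(2), G(5) → 7
combine 7, B(9) → 16
combine A(12), E(15) → 27
combine 16, F(19) → 35
combine D(21), C(26) → 47
combine 27, 35 → 62
combine 47, 62 → 109
G sits 5 levels below the root, so its codeword is 5 bits.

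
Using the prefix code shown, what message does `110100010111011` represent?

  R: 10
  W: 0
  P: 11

Read left to right; each codeword is recognised as soon as it completes (prefix code):
  11→P | 0→W | 10→R | 0→W | 0→W | 10→R | 11→P | 10→R | 11→P
Decoded message: PWRWWRPRP

PWRWWRPRP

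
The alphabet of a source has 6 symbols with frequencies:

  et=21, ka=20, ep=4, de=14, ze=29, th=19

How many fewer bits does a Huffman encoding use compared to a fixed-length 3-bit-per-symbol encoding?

52

Fixed-length: 3 bits × 107 symbols = 321 bits.
Huffman merges:
ep(4) + de(14) → 18
18 + th(19) → 37
ka(20) + et(21) → 41
ze(29) + 37 → 66
41 + 66 → 107
Huffman total = 18 + 37 + 41 + 66 + 107 = 269 bits.
Saving = 321 − 269 = 52 bits.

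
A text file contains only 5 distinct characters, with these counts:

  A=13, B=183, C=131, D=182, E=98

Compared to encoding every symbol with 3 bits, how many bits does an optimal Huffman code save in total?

Fixed-length: 3 bits × 607 symbols = 1821 bits.
Huffman merges:
combine A(13), E(98) → 111
combine 111, C(131) → 242
combine D(182), B(183) → 365
combine 242, 365 → 607
Huffman total = 111 + 242 + 365 + 607 = 1325 bits.
Saving = 1821 − 1325 = 496 bits.

496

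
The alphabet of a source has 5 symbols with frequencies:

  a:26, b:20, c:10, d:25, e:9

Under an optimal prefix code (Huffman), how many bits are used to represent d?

Repeatedly merge the two smallest:
e(9) + c(10) → 19
19 + b(20) → 39
d(25) + a(26) → 51
39 + 51 → 90
The subtree containing d is merged 2 times, so code length = 2.

2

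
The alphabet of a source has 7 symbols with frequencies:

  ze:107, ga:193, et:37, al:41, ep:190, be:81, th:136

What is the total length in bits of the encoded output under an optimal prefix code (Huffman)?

2050

Greedily combine the two least-frequent nodes:
combine et(37), al(41) → 78
combine 78, be(81) → 159
combine ze(107), th(136) → 243
combine 159, ep(190) → 349
combine ga(193), 243 → 436
combine 349, 436 → 785
Each symbol's bit-cost is frequency × depth; summing gives 2050 bits (equivalently 78 + 159 + 243 + 349 + 436 + 785).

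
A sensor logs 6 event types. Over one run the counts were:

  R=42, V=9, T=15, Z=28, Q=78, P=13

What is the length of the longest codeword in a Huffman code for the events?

5

Merge the two lowest-weight nodes at each step:
combine V(9), P(13) → 22
combine T(15), 22 → 37
combine Z(28), 37 → 65
combine R(42), 65 → 107
combine Q(78), 107 → 185
The rarest symbols sit at the bottom; the longest codeword is 5 bits.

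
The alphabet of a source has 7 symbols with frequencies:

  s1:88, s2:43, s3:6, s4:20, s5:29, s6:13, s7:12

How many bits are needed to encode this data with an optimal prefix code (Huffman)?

Build the Huffman tree bottom-up:
s3(6) + s7(12) → 18
s6(13) + 18 → 31
s4(20) + s5(29) → 49
31 + s2(43) → 74
49 + 74 → 123
s1(88) + 123 → 211
The encoded length is the sum of every internal node's weight: 18 + 31 + 49 + 74 + 123 + 211 = 506 bits.

506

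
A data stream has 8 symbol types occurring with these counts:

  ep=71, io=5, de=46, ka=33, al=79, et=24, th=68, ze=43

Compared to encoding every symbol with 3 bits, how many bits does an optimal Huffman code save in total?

59

Fixed-length: 3 bits × 369 symbols = 1107 bits.
Huffman merges:
merge io(5) and et(24): 29
merge 29 and ka(33): 62
merge ze(43) and de(46): 89
merge 62 and th(68): 130
merge ep(71) and al(79): 150
merge 89 and 130: 219
merge 150 and 219: 369
Huffman total = 29 + 62 + 89 + 130 + 150 + 219 + 369 = 1048 bits.
Saving = 1107 − 1048 = 59 bits.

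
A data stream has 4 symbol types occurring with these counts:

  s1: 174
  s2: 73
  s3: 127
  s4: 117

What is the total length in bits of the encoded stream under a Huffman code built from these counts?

982

Build the Huffman tree bottom-up:
merge s2(73) and s4(117): 190
merge s3(127) and s1(174): 301
merge 190 and 301: 491
Total encoded bits = sum of merged weights = 190 + 301 + 491 = 982.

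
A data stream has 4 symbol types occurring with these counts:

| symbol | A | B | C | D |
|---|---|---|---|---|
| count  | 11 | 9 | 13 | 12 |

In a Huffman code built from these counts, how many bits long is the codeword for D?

Huffman merges, smallest pair first:
merge B(9) and A(11): 20
merge D(12) and C(13): 25
merge 20 and 25: 45
D sits 2 levels below the root, so its codeword is 2 bits.

2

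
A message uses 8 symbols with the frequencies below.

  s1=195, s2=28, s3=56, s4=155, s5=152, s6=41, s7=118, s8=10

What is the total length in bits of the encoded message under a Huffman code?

2015

Greedily combine the two least-frequent nodes:
merge s8(10) and s2(28): 38
merge 38 and s6(41): 79
merge s3(56) and 79: 135
merge s7(118) and 135: 253
merge s5(152) and s4(155): 307
merge s1(195) and 253: 448
merge 307 and 448: 755
Each symbol's bit-cost is frequency × depth; summing gives 2015 bits (equivalently 38 + 79 + 135 + 253 + 307 + 448 + 755).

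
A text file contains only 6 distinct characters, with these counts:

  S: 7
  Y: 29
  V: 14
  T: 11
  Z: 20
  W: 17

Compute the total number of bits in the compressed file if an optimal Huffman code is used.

Greedily combine the two least-frequent nodes:
merge S(7) and T(11): 18
merge V(14) and W(17): 31
merge 18 and Z(20): 38
merge Y(29) and 31: 60
merge 38 and 60: 98
Each symbol's bit-cost is frequency × depth; summing gives 245 bits (equivalently 18 + 31 + 38 + 60 + 98).

245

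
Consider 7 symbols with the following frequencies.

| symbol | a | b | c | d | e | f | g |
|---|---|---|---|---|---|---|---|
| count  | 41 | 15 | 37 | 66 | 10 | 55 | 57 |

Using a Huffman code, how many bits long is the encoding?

745

Build the Huffman tree bottom-up:
merge e(10) and b(15): 25
merge 25 and c(37): 62
merge a(41) and f(55): 96
merge g(57) and 62: 119
merge d(66) and 96: 162
merge 119 and 162: 281
Each symbol's bit-cost is frequency × depth; summing gives 745 bits (equivalently 25 + 62 + 96 + 119 + 162 + 281).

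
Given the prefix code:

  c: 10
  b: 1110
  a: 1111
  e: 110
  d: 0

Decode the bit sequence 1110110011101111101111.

Read left to right; each codeword is recognised as soon as it completes (prefix code):
  1110→b | 110→e | 0→d | 1110→b | 1111→a | 10→c | 1111→a
Decoded message: bedbaca

bedbaca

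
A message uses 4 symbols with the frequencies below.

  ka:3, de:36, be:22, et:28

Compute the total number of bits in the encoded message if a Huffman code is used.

Build the Huffman tree bottom-up:
merge ka(3) and be(22): 25
merge 25 and et(28): 53
merge de(36) and 53: 89
Total encoded bits = sum of merged weights = 25 + 53 + 89 = 167.

167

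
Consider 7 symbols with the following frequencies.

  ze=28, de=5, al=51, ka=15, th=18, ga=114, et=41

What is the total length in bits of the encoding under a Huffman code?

646

Merge the two smallest weights repeatedly:
merge de(5) and ka(15): 20
merge th(18) and 20: 38
merge ze(28) and 38: 66
merge et(41) and al(51): 92
merge 66 and 92: 158
merge ga(114) and 158: 272
Each symbol's bit-cost is frequency × depth; summing gives 646 bits (equivalently 20 + 38 + 66 + 92 + 158 + 272).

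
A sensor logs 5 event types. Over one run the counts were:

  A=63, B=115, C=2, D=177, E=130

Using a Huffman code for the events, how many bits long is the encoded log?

Build the Huffman tree bottom-up:
combine C(2), A(63) → 65
combine 65, B(115) → 180
combine E(130), D(177) → 307
combine 180, 307 → 487
Total encoded bits = sum of merged weights = 65 + 180 + 307 + 487 = 1039.

1039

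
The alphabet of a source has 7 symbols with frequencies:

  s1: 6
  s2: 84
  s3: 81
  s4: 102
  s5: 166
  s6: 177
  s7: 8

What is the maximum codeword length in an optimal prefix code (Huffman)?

Merge the two lowest-weight nodes at each step:
combine s1(6), s7(8) → 14
combine 14, s3(81) → 95
combine s2(84), 95 → 179
combine s4(102), s5(166) → 268
combine s6(177), 179 → 356
combine 268, 356 → 624
Maximum depth reached is 5.

5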